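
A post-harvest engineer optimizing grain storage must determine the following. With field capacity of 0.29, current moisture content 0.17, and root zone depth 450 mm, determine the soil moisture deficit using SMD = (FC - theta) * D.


SMD = (FC - theta) * D
    = (0.29 - 0.17) * 450
    = 0.120 * 450
    = 54 mm


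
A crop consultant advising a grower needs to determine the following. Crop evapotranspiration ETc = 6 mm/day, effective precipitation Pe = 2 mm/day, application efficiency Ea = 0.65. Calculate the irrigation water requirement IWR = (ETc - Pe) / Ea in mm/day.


IWR = (ETc - Pe) / Ea
    = (6 - 2) / 0.65
    = 4 / 0.65
    = 6.15 mm/day


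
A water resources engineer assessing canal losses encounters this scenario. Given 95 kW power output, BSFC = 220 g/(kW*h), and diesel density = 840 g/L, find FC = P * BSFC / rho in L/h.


FC = P * BSFC / rho_fuel
   = 95 * 220 / 840
   = 20900 / 840
   = 24.88 L/h


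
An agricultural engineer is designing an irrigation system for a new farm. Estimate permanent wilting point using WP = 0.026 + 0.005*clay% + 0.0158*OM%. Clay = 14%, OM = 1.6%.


WP = 0.026 + 0.005*14 + 0.0158*1.6
   = 0.026 + 0.0700 + 0.0253
   = 0.1213


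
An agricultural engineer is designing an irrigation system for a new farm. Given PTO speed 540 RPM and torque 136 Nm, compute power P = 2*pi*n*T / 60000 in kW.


P = 2*pi*n*T / 60000
  = 2*pi * 540 * 136 / 60000
  = 461437.13 / 60000
  = 7.69 kW


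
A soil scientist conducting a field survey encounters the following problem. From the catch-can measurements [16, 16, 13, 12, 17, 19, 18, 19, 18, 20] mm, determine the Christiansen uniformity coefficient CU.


xbar = 168 / 10 = 16.800
sum|xi - xbar| = 20.400
CU = 100 * (1 - 20.400 / (10 * 16.800))
   = 100 * (1 - 0.1214)
   = 87.86%


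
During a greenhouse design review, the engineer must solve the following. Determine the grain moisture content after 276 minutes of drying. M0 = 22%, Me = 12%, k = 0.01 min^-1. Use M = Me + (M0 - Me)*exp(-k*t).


M = Me + (M0 - Me) * e^(-k*t)
  = 12 + (22 - 12) * e^(-0.01*276)
  = 12 + 10 * e^(-2.760)
  = 12 + 10 * 0.06329
  = 12 + 0.6329
  = 12.63%


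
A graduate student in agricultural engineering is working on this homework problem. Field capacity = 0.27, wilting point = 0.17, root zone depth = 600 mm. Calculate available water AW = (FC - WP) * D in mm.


AW = (FC - WP) * D
   = (0.27 - 0.17) * 600
   = 0.10 * 600
   = 60 mm


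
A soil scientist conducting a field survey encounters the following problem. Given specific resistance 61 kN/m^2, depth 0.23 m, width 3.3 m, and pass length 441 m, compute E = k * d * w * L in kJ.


E = k * d * w * L
  = 61 * 0.23 * 3.3 * 441
  = 20417.86 kJ


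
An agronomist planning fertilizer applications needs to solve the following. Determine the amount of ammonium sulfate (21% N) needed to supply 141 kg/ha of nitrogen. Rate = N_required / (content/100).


Rate = N_required / (N_content / 100)
     = 141 / (21 / 100)
     = 141 / 0.21
     = 671.43 kg/ha


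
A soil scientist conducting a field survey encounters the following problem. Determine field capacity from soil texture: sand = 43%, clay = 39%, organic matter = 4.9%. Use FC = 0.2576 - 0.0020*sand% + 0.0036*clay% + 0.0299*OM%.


FC = 0.2576 - 0.0020*43 + 0.0036*39 + 0.0299*4.9
   = 0.2576 - 0.0860 + 0.1404 + 0.1465
   = 0.4585


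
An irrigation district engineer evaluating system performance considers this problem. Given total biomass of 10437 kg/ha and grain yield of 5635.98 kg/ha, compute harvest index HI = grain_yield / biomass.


HI = grain_yield / biomass
   = 5635.98 / 10437
   = 0.54


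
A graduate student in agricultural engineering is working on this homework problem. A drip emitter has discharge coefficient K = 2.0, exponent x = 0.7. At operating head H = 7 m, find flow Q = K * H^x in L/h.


Q = K * H^x
  = 2.0 * 7^0.7
  = 2.0 * 3.9045
  = 7.81 L/h


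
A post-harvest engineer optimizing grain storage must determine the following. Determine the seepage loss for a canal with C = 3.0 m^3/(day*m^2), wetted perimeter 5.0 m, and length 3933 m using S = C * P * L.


S = C * P * L
  = 3.0 * 5.0 * 3933
  = 58995 m^3/day


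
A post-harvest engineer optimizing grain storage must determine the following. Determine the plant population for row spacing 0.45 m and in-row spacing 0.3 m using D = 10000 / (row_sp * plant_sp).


D = 10000 / (row_sp * plant_sp)
  = 10000 / (0.45 * 0.3)
  = 10000 / 0.1350
  = 74074.07 plants/ha


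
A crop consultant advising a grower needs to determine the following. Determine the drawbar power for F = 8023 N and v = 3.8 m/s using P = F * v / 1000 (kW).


P = F * v / 1000
  = 8023 * 3.8 / 1000
  = 30487.40 / 1000
  = 30.49 kW


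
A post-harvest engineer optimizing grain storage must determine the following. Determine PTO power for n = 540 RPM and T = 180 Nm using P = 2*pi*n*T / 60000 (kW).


P = 2*pi*n*T / 60000
  = 2*pi * 540 * 180 / 60000
  = 610725.61 / 60000
  = 10.18 kW


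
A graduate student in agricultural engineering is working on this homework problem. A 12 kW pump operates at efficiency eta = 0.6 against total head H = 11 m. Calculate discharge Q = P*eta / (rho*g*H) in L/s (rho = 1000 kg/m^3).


Q = (P * 1000 * eta) / (rho * g * H)
  = (12 * 1000 * 0.6) / (1000 * 9.81 * 11)
  = 7200 / 107910
  = 0.06672 m^3/s = 66.72 L/s


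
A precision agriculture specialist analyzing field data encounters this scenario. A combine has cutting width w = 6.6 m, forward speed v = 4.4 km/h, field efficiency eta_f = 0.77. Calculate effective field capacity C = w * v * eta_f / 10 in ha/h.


C = w * v * eta_f / 10
  = 6.6 * 4.4 * 0.77 / 10
  = 22.36 / 10
  = 2.24 ha/h


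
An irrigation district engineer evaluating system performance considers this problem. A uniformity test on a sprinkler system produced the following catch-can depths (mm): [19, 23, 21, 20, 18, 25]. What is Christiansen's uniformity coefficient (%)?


xbar = 126 / 6 = 21
sum|xi - xbar| = 12
CU = 100 * (1 - 12 / (6 * 21))
   = 100 * (1 - 0.0952)
   = 90.48%


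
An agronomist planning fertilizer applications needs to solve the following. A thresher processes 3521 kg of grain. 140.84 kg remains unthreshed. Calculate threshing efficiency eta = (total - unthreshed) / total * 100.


eta = (total - unthreshed) / total * 100
    = (3521 - 140.84) / 3521 * 100
    = 3380.16 / 3521 * 100
    = 96%


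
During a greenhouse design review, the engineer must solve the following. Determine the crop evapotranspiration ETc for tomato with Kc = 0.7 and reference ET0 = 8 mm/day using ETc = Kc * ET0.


ETc = Kc * ET0
    = 0.7 * 8
    = 5.60 mm/day


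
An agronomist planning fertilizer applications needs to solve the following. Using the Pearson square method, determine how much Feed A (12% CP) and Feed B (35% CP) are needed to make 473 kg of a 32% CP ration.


parts_A = CP_b - target = 35 - 32 = 3
parts_B = target - CP_a = 32 - 12 = 20
total_parts = 3 + 20 = 23
Feed A = 473 * 3 / 23 = 61.70 kg
Feed B = 473 * 20 / 23 = 411.30 kg

61.70 kg


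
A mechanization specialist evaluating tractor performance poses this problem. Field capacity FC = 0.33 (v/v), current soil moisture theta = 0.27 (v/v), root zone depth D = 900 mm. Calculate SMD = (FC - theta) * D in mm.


SMD = (FC - theta) * D
    = (0.33 - 0.27) * 900
    = 0.060 * 900
    = 54 mm


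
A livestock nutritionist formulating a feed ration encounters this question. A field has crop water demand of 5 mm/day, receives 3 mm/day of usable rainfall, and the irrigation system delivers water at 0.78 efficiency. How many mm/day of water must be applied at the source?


IWR = (ETc - Pe) / Ea
    = (5 - 3) / 0.78
    = 2 / 0.78
    = 2.56 mm/day


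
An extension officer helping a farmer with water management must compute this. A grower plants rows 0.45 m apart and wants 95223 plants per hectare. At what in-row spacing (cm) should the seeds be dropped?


spacing = 10000 / (row_sp * density)
        = 10000 / (0.45 * 95223)
        = 10000 / 42850.35
        = 0.23337 m = 23.34 cm


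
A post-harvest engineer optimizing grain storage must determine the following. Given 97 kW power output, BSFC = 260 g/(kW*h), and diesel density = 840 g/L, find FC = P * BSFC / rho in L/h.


FC = P * BSFC / rho_fuel
   = 97 * 260 / 840
   = 25220 / 840
   = 30.02 L/h


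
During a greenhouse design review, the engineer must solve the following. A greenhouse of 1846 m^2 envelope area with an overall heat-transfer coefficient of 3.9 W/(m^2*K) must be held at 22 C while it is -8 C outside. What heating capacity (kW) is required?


dT = 22 - (-8) = 30 K
Q = U * A * dT
  = 3.9 * 1846 * 30
  = 215982 W = 215.98 kW


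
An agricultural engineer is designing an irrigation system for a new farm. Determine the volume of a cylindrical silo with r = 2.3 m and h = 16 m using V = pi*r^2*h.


V = pi * r^2 * h
  = pi * 2.3^2 * 16
  = pi * 5.29 * 16
  = 265.90 m^3


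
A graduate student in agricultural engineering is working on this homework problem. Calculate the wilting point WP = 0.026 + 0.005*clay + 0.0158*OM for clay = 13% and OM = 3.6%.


WP = 0.026 + 0.005*13 + 0.0158*3.6
   = 0.026 + 0.0650 + 0.0569
   = 0.1479


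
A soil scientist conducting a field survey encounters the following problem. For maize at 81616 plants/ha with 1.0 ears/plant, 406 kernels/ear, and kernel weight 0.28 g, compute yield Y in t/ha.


Y = density * ears * kernels * kw
  = 81616 * 1.0 * 406 * 0.28 g/ha
  = 9278106.88 g/ha
  = 9278.11 kg/ha = 9.28 t/ha


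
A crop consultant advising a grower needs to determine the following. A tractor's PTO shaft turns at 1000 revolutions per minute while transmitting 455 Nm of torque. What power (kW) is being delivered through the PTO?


P = 2*pi*n*T / 60000
  = 2*pi * 1000 * 455 / 60000
  = 2858849.31 / 60000
  = 47.65 kW


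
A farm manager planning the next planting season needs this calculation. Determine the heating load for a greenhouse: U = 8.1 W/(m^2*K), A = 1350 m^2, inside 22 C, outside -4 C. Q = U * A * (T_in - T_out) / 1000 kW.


dT = 22 - (-4) = 26 K
Q = U * A * dT
  = 8.1 * 1350 * 26
  = 284310 W = 284.31 kW


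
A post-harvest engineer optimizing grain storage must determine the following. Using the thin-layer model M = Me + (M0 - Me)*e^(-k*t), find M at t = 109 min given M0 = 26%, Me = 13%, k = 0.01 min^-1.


M = Me + (M0 - Me) * e^(-k*t)
  = 13 + (26 - 13) * e^(-0.01*109)
  = 13 + 13 * e^(-1.090)
  = 13 + 13 * 0.33622
  = 13 + 4.3708
  = 17.37%


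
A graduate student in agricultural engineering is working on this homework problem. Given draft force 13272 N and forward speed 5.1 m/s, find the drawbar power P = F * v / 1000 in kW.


P = F * v / 1000
  = 13272 * 5.1 / 1000
  = 67687.20 / 1000
  = 67.69 kW


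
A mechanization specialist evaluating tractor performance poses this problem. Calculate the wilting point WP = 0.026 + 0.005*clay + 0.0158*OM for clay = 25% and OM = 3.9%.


WP = 0.026 + 0.005*25 + 0.0158*3.9
   = 0.026 + 0.1250 + 0.0616
   = 0.2126


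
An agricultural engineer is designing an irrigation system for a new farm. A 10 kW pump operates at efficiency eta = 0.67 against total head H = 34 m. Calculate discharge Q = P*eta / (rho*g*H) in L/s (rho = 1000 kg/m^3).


Q = (P * 1000 * eta) / (rho * g * H)
  = (10 * 1000 * 0.67) / (1000 * 9.81 * 34)
  = 6700 / 333540
  = 0.02009 m^3/s = 20.09 L/s


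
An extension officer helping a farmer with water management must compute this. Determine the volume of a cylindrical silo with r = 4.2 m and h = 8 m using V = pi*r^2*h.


V = pi * r^2 * h
  = pi * 4.2^2 * 8
  = pi * 17.64 * 8
  = 443.34 m^3


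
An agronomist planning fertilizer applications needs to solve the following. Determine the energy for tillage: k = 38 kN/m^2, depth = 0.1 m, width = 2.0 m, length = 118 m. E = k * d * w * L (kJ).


E = k * d * w * L
  = 38 * 0.1 * 2.0 * 118
  = 896.80 kJ


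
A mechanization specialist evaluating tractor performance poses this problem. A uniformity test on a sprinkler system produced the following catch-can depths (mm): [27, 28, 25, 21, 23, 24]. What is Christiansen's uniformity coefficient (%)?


xbar = 148 / 6 = 24.667
sum|xi - xbar| = 12
CU = 100 * (1 - 12 / (6 * 24.667))
   = 100 * (1 - 0.0811)
   = 91.89%


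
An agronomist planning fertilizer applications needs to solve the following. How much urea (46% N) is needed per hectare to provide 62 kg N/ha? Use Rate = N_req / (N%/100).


Rate = N_required / (N_content / 100)
     = 62 / (46 / 100)
     = 62 / 0.46
     = 134.78 kg/ha


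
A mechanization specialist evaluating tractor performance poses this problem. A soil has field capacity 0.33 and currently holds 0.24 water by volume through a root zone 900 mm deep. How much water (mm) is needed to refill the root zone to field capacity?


SMD = (FC - theta) * D
    = (0.33 - 0.24) * 900
    = 0.090 * 900
    = 81 mm


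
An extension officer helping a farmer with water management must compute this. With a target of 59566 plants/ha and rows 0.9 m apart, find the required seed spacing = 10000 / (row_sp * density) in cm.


spacing = 10000 / (row_sp * density)
        = 10000 / (0.9 * 59566)
        = 10000 / 53609.40
        = 0.18653 m = 18.65 cm


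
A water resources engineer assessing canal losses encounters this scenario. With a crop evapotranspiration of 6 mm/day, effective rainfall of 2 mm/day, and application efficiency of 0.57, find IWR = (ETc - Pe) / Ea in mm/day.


IWR = (ETc - Pe) / Ea
    = (6 - 2) / 0.57
    = 4 / 0.57
    = 7.02 mm/day


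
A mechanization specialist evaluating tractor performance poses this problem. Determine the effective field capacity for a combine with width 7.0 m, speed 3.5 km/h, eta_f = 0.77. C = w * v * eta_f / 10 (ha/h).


C = w * v * eta_f / 10
  = 7.0 * 3.5 * 0.77 / 10
  = 18.87 / 10
  = 1.89 ha/h


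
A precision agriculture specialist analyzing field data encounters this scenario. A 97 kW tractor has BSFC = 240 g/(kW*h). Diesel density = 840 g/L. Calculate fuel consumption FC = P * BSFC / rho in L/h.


FC = P * BSFC / rho_fuel
   = 97 * 240 / 840
   = 23280 / 840
   = 27.71 L/h


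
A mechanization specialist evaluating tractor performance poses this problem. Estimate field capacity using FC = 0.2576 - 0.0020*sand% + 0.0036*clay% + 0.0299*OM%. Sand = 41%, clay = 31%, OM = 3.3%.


FC = 0.2576 - 0.0020*41 + 0.0036*31 + 0.0299*3.3
   = 0.2576 - 0.0820 + 0.1116 + 0.0987
   = 0.3859


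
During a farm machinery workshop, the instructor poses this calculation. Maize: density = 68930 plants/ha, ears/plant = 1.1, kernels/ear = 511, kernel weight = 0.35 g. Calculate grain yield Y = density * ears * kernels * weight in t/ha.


Y = density * ears * kernels * kw
  = 68930 * 1.1 * 511 * 0.35 g/ha
  = 13560943.55 g/ha
  = 13560.94 kg/ha = 13.56 t/ha


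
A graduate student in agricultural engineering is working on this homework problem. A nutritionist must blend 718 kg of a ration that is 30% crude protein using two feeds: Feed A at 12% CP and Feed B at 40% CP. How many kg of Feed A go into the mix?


parts_A = CP_b - target = 40 - 30 = 10
parts_B = target - CP_a = 30 - 12 = 18
total_parts = 10 + 18 = 28
Feed A = 718 * 10 / 28 = 256.43 kg
Feed B = 718 * 18 / 28 = 461.57 kg

256.43 kg


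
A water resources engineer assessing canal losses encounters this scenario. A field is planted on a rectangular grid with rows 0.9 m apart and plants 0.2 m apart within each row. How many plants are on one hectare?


D = 10000 / (row_sp * plant_sp)
  = 10000 / (0.9 * 0.2)
  = 10000 / 0.1800
  = 55555.56 plants/ha


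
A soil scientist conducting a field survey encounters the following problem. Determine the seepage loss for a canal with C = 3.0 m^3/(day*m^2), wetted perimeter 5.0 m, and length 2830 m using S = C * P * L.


S = C * P * L
  = 3.0 * 5.0 * 2830
  = 42450 m^3/day


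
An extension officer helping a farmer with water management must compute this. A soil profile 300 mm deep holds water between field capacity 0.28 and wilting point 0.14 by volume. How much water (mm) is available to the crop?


AW = (FC - WP) * D
   = (0.28 - 0.14) * 300
   = 0.14 * 300
   = 42 mm


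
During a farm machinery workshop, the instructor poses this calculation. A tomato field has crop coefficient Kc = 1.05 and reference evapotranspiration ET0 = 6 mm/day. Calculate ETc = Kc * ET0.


ETc = Kc * ET0
    = 1.05 * 6
    = 6.30 mm/day


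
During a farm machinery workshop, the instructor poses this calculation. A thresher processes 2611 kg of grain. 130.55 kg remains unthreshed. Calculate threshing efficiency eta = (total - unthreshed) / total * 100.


eta = (total - unthreshed) / total * 100
    = (2611 - 130.55) / 2611 * 100
    = 2480.45 / 2611 * 100
    = 95%


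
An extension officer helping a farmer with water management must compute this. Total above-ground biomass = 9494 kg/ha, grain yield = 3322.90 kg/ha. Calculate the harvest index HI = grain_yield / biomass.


HI = grain_yield / biomass
   = 3322.90 / 9494
   = 0.35


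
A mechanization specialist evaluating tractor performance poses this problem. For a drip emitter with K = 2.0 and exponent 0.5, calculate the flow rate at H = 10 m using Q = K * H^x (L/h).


Q = K * H^x
  = 2.0 * 10^0.5
  = 2.0 * 3.1623
  = 6.32 L/h


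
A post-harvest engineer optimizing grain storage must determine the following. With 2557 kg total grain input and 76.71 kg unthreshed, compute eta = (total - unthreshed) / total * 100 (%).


eta = (total - unthreshed) / total * 100
    = (2557 - 76.71) / 2557 * 100
    = 2480.29 / 2557 * 100
    = 97%


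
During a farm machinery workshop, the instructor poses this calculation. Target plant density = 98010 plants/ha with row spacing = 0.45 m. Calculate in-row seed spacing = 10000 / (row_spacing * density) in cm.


spacing = 10000 / (row_sp * density)
        = 10000 / (0.45 * 98010)
        = 10000 / 44104.50
        = 0.22673 m = 22.67 cm


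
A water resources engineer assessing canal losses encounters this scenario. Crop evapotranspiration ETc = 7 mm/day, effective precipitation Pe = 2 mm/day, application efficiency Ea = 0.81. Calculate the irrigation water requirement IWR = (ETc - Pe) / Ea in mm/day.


IWR = (ETc - Pe) / Ea
    = (7 - 2) / 0.81
    = 5 / 0.81
    = 6.17 mm/day


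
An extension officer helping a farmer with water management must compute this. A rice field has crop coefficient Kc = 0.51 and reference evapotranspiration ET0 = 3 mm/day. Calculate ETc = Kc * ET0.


ETc = Kc * ET0
    = 0.51 * 3
    = 1.53 mm/day


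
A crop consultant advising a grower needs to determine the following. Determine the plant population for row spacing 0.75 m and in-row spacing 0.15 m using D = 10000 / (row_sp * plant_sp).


D = 10000 / (row_sp * plant_sp)
  = 10000 / (0.75 * 0.15)
  = 10000 / 0.1125
  = 88888.89 plants/ha


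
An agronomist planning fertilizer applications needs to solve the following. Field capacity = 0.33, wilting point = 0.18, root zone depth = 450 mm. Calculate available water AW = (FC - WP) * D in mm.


AW = (FC - WP) * D
   = (0.33 - 0.18) * 450
   = 0.15 * 450
   = 67.50 mm


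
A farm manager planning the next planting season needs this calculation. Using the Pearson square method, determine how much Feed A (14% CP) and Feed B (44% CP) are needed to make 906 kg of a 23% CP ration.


parts_A = CP_b - target = 44 - 23 = 21
parts_B = target - CP_a = 23 - 14 = 9
total_parts = 21 + 9 = 30
Feed A = 906 * 21 / 30 = 634.20 kg
Feed B = 906 * 9 / 30 = 271.80 kg

634.20 kg


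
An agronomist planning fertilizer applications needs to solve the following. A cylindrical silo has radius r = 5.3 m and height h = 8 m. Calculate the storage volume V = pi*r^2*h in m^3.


V = pi * r^2 * h
  = pi * 5.3^2 * 8
  = pi * 28.09 * 8
  = 705.98 m^3


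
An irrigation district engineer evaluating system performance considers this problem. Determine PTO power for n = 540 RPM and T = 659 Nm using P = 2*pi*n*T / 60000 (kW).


P = 2*pi*n*T / 60000
  = 2*pi * 540 * 659 / 60000
  = 2235934.32 / 60000
  = 37.27 kW


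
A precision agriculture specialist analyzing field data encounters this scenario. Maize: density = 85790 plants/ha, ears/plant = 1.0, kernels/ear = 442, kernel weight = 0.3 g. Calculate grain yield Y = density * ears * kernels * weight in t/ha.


Y = density * ears * kernels * kw
  = 85790 * 1.0 * 442 * 0.3 g/ha
  = 11375754 g/ha
  = 11375.75 kg/ha = 11.38 t/ha


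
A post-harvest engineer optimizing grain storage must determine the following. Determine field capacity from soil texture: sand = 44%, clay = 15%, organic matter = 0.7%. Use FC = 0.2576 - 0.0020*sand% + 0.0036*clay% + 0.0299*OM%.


FC = 0.2576 - 0.0020*44 + 0.0036*15 + 0.0299*0.7
   = 0.2576 - 0.0880 + 0.0540 + 0.0209
   = 0.2445


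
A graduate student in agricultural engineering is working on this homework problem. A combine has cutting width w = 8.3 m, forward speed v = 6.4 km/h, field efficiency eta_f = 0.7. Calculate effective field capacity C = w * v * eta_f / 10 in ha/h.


C = w * v * eta_f / 10
  = 8.3 * 6.4 * 0.7 / 10
  = 37.18 / 10
  = 3.72 ha/h


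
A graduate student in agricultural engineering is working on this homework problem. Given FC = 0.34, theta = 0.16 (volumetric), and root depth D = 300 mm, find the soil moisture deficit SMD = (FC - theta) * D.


SMD = (FC - theta) * D
    = (0.34 - 0.16) * 300
    = 0.180 * 300
    = 54 mm


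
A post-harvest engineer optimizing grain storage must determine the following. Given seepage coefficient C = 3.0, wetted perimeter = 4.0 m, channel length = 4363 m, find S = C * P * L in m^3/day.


S = C * P * L
  = 3.0 * 4.0 * 4363
  = 52356 m^3/day


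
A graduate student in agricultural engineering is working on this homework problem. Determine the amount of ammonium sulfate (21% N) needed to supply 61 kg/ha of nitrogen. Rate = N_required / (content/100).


Rate = N_required / (N_content / 100)
     = 61 / (21 / 100)
     = 61 / 0.21
     = 290.48 kg/ha


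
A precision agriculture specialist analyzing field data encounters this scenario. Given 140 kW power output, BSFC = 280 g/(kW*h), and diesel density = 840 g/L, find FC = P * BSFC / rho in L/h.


FC = P * BSFC / rho_fuel
   = 140 * 280 / 840
   = 39200 / 840
   = 46.67 L/h


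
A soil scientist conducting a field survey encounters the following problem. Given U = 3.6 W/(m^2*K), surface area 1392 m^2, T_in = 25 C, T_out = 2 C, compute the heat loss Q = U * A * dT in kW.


dT = 25 - (2) = 23 K
Q = U * A * dT
  = 3.6 * 1392 * 23
  = 115257.60 W = 115.26 kW


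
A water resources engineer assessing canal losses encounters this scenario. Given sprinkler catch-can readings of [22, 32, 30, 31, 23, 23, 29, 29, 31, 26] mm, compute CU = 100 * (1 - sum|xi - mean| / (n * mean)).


xbar = 276 / 10 = 27.600
sum|xi - xbar| = 32.800
CU = 100 * (1 - 32.800 / (10 * 27.600))
   = 100 * (1 - 0.1188)
   = 88.12%


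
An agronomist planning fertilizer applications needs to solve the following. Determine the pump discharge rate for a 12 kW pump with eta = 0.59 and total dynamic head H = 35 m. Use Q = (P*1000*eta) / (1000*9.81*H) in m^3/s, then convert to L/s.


Q = (P * 1000 * eta) / (rho * g * H)
  = (12 * 1000 * 0.59) / (1000 * 9.81 * 35)
  = 7080 / 343350
  = 0.02062 m^3/s = 20.62 L/s


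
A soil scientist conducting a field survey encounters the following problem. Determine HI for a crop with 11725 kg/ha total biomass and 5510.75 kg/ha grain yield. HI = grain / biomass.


HI = grain_yield / biomass
   = 5510.75 / 11725
   = 0.47


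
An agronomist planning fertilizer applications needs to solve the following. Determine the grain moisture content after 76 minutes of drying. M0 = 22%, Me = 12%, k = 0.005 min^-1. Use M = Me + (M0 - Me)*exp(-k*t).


M = Me + (M0 - Me) * e^(-k*t)
  = 12 + (22 - 12) * e^(-0.005*76)
  = 12 + 10 * e^(-0.380)
  = 12 + 10 * 0.68386
  = 12 + 6.8386
  = 18.84%


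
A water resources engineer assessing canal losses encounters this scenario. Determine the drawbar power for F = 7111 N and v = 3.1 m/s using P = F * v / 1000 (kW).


P = F * v / 1000
  = 7111 * 3.1 / 1000
  = 22044.10 / 1000
  = 22.04 kW


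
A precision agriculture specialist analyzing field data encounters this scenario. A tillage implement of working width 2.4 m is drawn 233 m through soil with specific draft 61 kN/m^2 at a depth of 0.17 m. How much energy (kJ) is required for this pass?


E = k * d * w * L
  = 61 * 0.17 * 2.4 * 233
  = 5798.90 kJ


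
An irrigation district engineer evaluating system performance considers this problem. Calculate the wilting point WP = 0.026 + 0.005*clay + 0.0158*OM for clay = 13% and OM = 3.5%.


WP = 0.026 + 0.005*13 + 0.0158*3.5
   = 0.026 + 0.0650 + 0.0553
   = 0.1463


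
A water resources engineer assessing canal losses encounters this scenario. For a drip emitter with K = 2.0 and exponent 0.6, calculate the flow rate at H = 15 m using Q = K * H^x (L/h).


Q = K * H^x
  = 2.0 * 15^0.6
  = 2.0 * 5.0776
  = 10.16 L/h


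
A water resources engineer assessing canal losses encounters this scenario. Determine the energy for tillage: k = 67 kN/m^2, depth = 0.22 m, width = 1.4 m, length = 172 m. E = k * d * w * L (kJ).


E = k * d * w * L
  = 67 * 0.22 * 1.4 * 172
  = 3549.39 kJ


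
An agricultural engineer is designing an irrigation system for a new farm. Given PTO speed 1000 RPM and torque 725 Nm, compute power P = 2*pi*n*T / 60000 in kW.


P = 2*pi*n*T / 60000
  = 2*pi * 1000 * 725 / 60000
  = 4555309.35 / 60000
  = 75.92 kW


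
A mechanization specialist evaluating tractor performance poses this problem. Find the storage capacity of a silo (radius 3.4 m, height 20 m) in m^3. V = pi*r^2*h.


V = pi * r^2 * h
  = pi * 3.4^2 * 20
  = pi * 11.56 * 20
  = 726.34 m^3


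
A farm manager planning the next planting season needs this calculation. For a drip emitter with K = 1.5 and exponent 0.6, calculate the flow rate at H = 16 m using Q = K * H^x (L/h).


Q = K * H^x
  = 1.5 * 16^0.6
  = 1.5 * 5.2780
  = 7.92 L/h


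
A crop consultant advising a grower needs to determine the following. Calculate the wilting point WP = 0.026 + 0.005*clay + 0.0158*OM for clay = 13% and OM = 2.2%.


WP = 0.026 + 0.005*13 + 0.0158*2.2
   = 0.026 + 0.0650 + 0.0348
   = 0.1258


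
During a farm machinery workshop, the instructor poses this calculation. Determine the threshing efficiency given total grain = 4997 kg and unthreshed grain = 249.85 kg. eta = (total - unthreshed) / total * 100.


eta = (total - unthreshed) / total * 100
    = (4997 - 249.85) / 4997 * 100
    = 4747.15 / 4997 * 100
    = 95%


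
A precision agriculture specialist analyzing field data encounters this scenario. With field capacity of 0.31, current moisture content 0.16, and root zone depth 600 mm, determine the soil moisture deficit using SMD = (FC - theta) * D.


SMD = (FC - theta) * D
    = (0.31 - 0.16) * 600
    = 0.150 * 600
    = 90 mm


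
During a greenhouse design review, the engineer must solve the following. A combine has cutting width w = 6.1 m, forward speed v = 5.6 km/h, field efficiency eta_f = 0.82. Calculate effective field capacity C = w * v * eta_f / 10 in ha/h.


C = w * v * eta_f / 10
  = 6.1 * 5.6 * 0.82 / 10
  = 28.01 / 10
  = 2.80 ha/h


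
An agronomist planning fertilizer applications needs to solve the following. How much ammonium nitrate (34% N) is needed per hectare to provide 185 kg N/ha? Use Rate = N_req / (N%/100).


Rate = N_required / (N_content / 100)
     = 185 / (34 / 100)
     = 185 / 0.34
     = 544.12 kg/ha


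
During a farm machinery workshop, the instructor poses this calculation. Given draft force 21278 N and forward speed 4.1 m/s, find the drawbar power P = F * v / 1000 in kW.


P = F * v / 1000
  = 21278 * 4.1 / 1000
  = 87239.80 / 1000
  = 87.24 kW


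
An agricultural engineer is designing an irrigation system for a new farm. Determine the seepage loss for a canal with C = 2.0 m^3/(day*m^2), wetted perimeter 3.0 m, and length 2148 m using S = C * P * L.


S = C * P * L
  = 2.0 * 3.0 * 2148
  = 12888 m^3/day


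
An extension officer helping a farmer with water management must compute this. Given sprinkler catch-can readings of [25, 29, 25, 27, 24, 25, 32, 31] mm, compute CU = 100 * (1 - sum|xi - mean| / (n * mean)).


xbar = 218 / 8 = 27.250
sum|xi - xbar| = 20.500
CU = 100 * (1 - 20.500 / (8 * 27.250))
   = 100 * (1 - 0.0940)
   = 90.60%


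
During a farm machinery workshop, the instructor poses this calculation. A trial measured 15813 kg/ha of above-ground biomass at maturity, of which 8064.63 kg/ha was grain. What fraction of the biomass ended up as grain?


HI = grain_yield / biomass
   = 8064.63 / 15813
   = 0.51


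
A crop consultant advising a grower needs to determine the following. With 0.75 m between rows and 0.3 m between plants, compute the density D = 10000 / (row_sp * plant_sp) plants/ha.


D = 10000 / (row_sp * plant_sp)
  = 10000 / (0.75 * 0.3)
  = 10000 / 0.2250
  = 44444.44 plants/ha


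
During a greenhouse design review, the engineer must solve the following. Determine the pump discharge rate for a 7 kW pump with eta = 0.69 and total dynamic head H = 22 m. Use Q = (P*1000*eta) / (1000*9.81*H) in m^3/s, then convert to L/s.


Q = (P * 1000 * eta) / (rho * g * H)
  = (7 * 1000 * 0.69) / (1000 * 9.81 * 22)
  = 4830 / 215820
  = 0.02238 m^3/s = 22.38 L/s


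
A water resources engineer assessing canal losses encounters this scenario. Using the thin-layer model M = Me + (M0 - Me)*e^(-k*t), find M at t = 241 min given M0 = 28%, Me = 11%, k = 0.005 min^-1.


M = Me + (M0 - Me) * e^(-k*t)
  = 11 + (28 - 11) * e^(-0.005*241)
  = 11 + 17 * e^(-1.205)
  = 11 + 17 * 0.29969
  = 11 + 5.0948
  = 16.09%


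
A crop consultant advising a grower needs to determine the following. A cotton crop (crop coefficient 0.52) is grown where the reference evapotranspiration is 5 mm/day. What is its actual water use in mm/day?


ETc = Kc * ET0
    = 0.52 * 5
    = 2.60 mm/day


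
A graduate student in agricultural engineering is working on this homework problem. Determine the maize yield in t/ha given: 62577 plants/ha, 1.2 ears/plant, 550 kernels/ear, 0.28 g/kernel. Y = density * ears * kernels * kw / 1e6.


Y = density * ears * kernels * kw
  = 62577 * 1.2 * 550 * 0.28 g/ha
  = 11564229.60 g/ha
  = 11564.23 kg/ha = 11.56 t/ha


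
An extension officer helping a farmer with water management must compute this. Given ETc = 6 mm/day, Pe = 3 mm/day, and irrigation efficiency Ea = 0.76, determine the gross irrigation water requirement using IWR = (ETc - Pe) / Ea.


IWR = (ETc - Pe) / Ea
    = (6 - 3) / 0.76
    = 3 / 0.76
    = 3.95 mm/day


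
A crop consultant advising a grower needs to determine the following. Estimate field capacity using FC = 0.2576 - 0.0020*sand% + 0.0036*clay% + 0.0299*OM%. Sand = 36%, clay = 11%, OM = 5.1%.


FC = 0.2576 - 0.0020*36 + 0.0036*11 + 0.0299*5.1
   = 0.2576 - 0.0720 + 0.0396 + 0.1525
   = 0.3777


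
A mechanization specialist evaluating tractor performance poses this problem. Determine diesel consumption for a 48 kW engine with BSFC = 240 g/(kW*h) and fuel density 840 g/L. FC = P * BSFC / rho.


FC = P * BSFC / rho_fuel
   = 48 * 240 / 840
   = 11520 / 840
   = 13.71 L/h


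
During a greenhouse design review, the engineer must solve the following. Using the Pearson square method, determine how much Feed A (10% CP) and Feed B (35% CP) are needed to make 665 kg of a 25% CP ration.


parts_A = CP_b - target = 35 - 25 = 10
parts_B = target - CP_a = 25 - 10 = 15
total_parts = 10 + 15 = 25
Feed A = 665 * 10 / 25 = 266 kg
Feed B = 665 * 15 / 25 = 399 kg

266 kg


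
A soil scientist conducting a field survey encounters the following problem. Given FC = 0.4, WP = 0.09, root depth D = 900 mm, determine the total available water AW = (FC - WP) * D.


AW = (FC - WP) * D
   = (0.4 - 0.09) * 900
   = 0.31 * 900
   = 279 mm


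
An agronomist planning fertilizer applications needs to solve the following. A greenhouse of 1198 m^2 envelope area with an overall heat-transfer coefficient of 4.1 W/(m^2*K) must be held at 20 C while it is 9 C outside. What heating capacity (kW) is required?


dT = 20 - (9) = 11 K
Q = U * A * dT
  = 4.1 * 1198 * 11
  = 54029.80 W = 54.03 kW


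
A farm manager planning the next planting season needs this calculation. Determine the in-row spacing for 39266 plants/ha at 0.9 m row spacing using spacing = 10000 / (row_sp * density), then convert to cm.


spacing = 10000 / (row_sp * density)
        = 10000 / (0.9 * 39266)
        = 10000 / 35339.40
        = 0.28297 m = 28.30 cm


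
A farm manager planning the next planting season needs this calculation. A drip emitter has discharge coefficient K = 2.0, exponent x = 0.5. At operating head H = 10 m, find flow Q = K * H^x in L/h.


Q = K * H^x
  = 2.0 * 10^0.5
  = 2.0 * 3.1623
  = 6.32 L/h


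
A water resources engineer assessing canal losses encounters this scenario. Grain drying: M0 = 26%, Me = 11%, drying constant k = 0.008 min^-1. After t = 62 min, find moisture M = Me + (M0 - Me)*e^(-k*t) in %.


M = Me + (M0 - Me) * e^(-k*t)
  = 11 + (26 - 11) * e^(-0.008*62)
  = 11 + 15 * e^(-0.496)
  = 11 + 15 * 0.60896
  = 11 + 9.1344
  = 20.13%


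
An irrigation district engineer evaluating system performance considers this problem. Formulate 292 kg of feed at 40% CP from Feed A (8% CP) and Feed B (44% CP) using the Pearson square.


parts_A = CP_b - target = 44 - 40 = 4
parts_B = target - CP_a = 40 - 8 = 32
total_parts = 4 + 32 = 36
Feed A = 292 * 4 / 36 = 32.44 kg
Feed B = 292 * 32 / 36 = 259.56 kg

32.44 kg


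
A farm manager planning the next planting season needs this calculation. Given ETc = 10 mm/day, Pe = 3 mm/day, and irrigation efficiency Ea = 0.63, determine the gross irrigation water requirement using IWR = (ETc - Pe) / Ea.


IWR = (ETc - Pe) / Ea
    = (10 - 3) / 0.63
    = 7 / 0.63
    = 11.11 mm/day


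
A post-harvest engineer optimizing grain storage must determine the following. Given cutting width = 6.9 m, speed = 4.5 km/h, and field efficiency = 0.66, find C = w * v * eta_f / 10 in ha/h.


C = w * v * eta_f / 10
  = 6.9 * 4.5 * 0.66 / 10
  = 20.49 / 10
  = 2.05 ha/h


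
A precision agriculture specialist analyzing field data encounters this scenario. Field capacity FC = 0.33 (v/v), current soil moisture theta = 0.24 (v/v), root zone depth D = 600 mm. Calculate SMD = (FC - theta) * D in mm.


SMD = (FC - theta) * D
    = (0.33 - 0.24) * 600
    = 0.090 * 600
    = 54 mm


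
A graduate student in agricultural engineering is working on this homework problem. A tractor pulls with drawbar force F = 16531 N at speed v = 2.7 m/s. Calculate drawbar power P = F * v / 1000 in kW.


P = F * v / 1000
  = 16531 * 2.7 / 1000
  = 44633.70 / 1000
  = 44.63 kW


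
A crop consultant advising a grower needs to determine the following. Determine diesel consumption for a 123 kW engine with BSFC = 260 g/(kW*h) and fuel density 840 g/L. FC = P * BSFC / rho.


FC = P * BSFC / rho_fuel
   = 123 * 260 / 840
   = 31980 / 840
   = 38.07 L/h


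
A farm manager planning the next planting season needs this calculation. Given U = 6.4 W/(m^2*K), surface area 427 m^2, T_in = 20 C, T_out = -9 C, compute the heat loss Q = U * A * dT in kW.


dT = 20 - (-9) = 29 K
Q = U * A * dT
  = 6.4 * 427 * 29
  = 79251.20 W = 79.25 kW


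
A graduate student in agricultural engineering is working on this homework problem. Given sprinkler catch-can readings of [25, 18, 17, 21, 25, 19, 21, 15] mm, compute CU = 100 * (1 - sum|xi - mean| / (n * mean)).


xbar = 161 / 8 = 20.125
sum|xi - xbar| = 23
CU = 100 * (1 - 23 / (8 * 20.125))
   = 100 * (1 - 0.1429)
   = 85.71%


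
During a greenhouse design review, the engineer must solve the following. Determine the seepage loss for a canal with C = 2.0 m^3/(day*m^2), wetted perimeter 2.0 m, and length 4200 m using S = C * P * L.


S = C * P * L
  = 2.0 * 2.0 * 4200
  = 16800 m^3/day


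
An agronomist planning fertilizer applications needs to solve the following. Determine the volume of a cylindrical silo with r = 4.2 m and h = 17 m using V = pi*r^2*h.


V = pi * r^2 * h
  = pi * 4.2^2 * 17
  = pi * 17.64 * 17
  = 942.10 m^3


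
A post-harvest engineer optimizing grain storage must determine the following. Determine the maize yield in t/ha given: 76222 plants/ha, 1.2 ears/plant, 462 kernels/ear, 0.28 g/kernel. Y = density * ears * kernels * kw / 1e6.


Y = density * ears * kernels * kw
  = 76222 * 1.2 * 462 * 0.28 g/ha
  = 11832093.50 g/ha
  = 11832.09 kg/ha = 11.83 t/ha


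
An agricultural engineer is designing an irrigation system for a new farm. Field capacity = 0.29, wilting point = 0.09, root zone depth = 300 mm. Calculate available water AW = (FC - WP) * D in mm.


AW = (FC - WP) * D
   = (0.29 - 0.09) * 300
   = 0.20 * 300
   = 60 mm


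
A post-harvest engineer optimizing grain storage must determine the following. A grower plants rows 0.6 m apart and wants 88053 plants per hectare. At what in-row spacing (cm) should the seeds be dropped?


spacing = 10000 / (row_sp * density)
        = 10000 / (0.6 * 88053)
        = 10000 / 52831.80
        = 0.18928 m = 18.93 cm


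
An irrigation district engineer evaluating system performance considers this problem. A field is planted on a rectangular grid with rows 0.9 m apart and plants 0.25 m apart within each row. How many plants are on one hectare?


D = 10000 / (row_sp * plant_sp)
  = 10000 / (0.9 * 0.25)
  = 10000 / 0.2250
  = 44444.44 plants/ha


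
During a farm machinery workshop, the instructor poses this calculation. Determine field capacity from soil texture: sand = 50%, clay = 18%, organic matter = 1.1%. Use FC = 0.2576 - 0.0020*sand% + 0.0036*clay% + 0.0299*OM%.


FC = 0.2576 - 0.0020*50 + 0.0036*18 + 0.0299*1.1
   = 0.2576 - 0.1000 + 0.0648 + 0.0329
   = 0.2553


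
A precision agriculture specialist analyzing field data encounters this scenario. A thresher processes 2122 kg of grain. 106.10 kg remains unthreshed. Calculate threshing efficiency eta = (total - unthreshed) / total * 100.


eta = (total - unthreshed) / total * 100
    = (2122 - 106.10) / 2122 * 100
    = 2015.90 / 2122 * 100
    = 95%


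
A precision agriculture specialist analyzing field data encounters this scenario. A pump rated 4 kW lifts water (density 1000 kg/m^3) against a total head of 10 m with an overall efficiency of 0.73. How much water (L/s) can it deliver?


Q = (P * 1000 * eta) / (rho * g * H)
  = (4 * 1000 * 0.73) / (1000 * 9.81 * 10)
  = 2920 / 98100
  = 0.02977 m^3/s = 29.77 L/s


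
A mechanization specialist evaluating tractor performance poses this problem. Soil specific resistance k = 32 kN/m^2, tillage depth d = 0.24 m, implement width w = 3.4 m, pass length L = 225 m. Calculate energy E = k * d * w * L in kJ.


E = k * d * w * L
  = 32 * 0.24 * 3.4 * 225
  = 5875.20 kJ


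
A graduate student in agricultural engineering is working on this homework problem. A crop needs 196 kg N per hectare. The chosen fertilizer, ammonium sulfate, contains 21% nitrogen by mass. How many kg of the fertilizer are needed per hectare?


Rate = N_required / (N_content / 100)
     = 196 / (21 / 100)
     = 196 / 0.21
     = 933.33 kg/ha


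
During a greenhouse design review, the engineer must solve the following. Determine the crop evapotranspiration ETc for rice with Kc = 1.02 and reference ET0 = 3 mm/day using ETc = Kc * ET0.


ETc = Kc * ET0
    = 1.02 * 3
    = 3.06 mm/day


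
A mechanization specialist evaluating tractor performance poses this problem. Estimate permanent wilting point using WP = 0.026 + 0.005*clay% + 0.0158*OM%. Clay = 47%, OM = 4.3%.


WP = 0.026 + 0.005*47 + 0.0158*4.3
   = 0.026 + 0.2350 + 0.0679
   = 0.3289
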